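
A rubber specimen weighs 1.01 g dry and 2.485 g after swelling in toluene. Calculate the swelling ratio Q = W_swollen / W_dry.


Q = W_swollen / W_dry
Q = 2.485 / 1.01
Q = 2.46

Q = 2.46


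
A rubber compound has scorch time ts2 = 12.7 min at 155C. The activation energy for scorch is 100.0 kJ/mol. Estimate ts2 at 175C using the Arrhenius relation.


Convert temperatures: T1 = 155 + 273.15 = 428.15 K, T2 = 175 + 273.15 = 448.15 K
ts2_new = 12.7 * exp(100000 / 8.314 * (1/448.15 - 1/428.15))
1/T2 - 1/T1 = -1.0423e-04
ts2_new = 3.63 min

3.63 min


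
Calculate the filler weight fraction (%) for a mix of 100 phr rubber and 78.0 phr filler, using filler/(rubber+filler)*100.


Filler % = filler / (rubber + filler) * 100
= 78.0 / (100 + 78.0) * 100
= 78.0 / 178.0 * 100
= 43.82%

43.82%


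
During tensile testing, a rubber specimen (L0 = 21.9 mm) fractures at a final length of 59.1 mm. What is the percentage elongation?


Elongation = (Lf - L0) / L0 * 100
= (59.1 - 21.9) / 21.9 * 100
= 37.2 / 21.9 * 100
= 169.9%

169.9%


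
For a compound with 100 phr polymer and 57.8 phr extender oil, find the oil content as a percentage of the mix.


Oil % = oil / (100 + oil) * 100
= 57.8 / (100 + 57.8) * 100
= 57.8 / 157.8 * 100
= 36.63%

36.63%


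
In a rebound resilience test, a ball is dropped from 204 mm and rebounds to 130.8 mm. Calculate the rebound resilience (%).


Resilience = h_rebound / h_drop * 100
= 130.8 / 204 * 100
= 64.1%

64.1%


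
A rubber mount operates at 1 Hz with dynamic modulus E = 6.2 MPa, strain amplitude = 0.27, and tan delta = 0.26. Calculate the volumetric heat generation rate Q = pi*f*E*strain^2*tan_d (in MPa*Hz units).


Q = pi * f * E * strain^2 * tan_d
= pi * 1 * 6.2 * 0.27^2 * 0.26
= pi * 1 * 6.2 * 0.0729 * 0.26
= 0.3692

Q = 0.3692


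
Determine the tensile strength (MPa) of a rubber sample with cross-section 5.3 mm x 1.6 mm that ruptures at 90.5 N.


Area = width * thickness = 5.3 * 1.6 = 8.48 mm^2
TS = force / area = 90.5 / 8.48 = 10.67 MPa

10.67 MPa


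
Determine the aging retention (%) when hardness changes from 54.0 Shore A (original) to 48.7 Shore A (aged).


Retention = aged / original * 100
= 48.7 / 54.0 * 100
= 90.2%

90.2%


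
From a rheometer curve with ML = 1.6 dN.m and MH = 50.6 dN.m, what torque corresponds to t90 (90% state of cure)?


M90 = ML + 0.9 * (MH - ML)
M90 = 1.6 + 0.9 * (50.6 - 1.6)
M90 = 1.6 + 0.9 * 49.0
M90 = 45.7 dN.m

45.7 dN.m


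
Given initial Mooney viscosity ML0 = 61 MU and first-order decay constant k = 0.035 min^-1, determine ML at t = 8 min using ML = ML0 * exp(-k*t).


ML = ML0 * exp(-k * t)
ML = 61 * exp(-0.035 * 8)
ML = 61 * 0.7558
ML = 46.1 MU

46.1 MU


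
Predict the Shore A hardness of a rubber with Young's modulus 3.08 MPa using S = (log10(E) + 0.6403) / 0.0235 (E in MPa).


log10(E) = 0.0235*S - 0.6403  =>  S = (log10(E) + 0.6403) / 0.0235
log10(3.08) = 0.488551
S = (0.488551 + 0.6403) / 0.0235 = 1.128851 / 0.0235
S = 48.0

Shore A = 48.0


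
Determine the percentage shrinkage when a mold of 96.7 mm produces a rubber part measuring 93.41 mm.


Shrinkage = (mold - part) / mold * 100
= (96.7 - 93.41) / 96.7 * 100
= 3.29 / 96.7 * 100
= 3.4%

3.4%


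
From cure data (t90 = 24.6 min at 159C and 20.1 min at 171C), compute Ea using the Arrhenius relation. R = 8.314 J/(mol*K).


T1 = 432.15 K, T2 = 444.15 K
1/T1 - 1/T2 = 6.2520e-05
ln(t1/t2) = ln(24.6/20.1) = 0.2020
Ea = 8.314 * 0.2020 / 6.2520e-05 = 26865.9111 J/mol
Ea = 26.87 kJ/mol

26.87 kJ/mol


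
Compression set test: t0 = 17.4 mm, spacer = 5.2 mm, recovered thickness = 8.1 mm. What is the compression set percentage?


CS = (t0 - recovered) / (t0 - ts) * 100
= (17.4 - 8.1) / (17.4 - 5.2) * 100
= 9.3 / 12.2 * 100
= 76.2%

76.2%


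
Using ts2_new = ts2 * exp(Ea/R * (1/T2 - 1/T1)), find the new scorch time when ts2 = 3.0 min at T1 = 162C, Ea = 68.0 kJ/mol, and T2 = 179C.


Convert temperatures: T1 = 162 + 273.15 = 435.15 K, T2 = 179 + 273.15 = 452.15 K
ts2_new = 3.0 * exp(68000 / 8.314 * (1/452.15 - 1/435.15))
1/T2 - 1/T1 = -8.6403e-05
ts2_new = 1.48 min

1.48 min


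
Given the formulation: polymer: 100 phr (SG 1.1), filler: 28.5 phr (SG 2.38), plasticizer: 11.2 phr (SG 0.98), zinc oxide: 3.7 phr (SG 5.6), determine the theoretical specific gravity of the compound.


Sum of weights = 143.4
Volume contributions:
  polymer: 100/1.1 = 90.9091
  filler: 28.5/2.38 = 11.9748
  plasticizer: 11.2/0.98 = 11.4286
  zinc oxide: 3.7/5.6 = 0.6607
Sum of volumes = 114.9732
SG = 143.4 / 114.9732 = 1.247

SG = 1.247


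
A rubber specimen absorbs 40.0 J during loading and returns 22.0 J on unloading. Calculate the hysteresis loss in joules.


Hysteresis loss = loading - unloading
= 40.0 - 22.0
= 18.0 J

18.0 J


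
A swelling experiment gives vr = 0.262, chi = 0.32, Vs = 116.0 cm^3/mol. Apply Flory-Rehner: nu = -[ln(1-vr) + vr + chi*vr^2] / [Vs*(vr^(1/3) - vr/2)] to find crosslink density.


ln(1 - vr) = ln(1 - 0.262) = -0.3038
Numerator = -((-0.3038) + 0.262 + 0.32 * 0.262^2) = 0.0198
Denominator = 116.0 * (0.262^(1/3) - 0.262/2) = 59.0304
nu = 0.0198 / 59.0304 = 3.3619e-04 mol/cm^3

3.3619e-04 mol/cm^3


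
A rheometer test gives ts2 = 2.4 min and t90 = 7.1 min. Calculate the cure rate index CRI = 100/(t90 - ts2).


CRI = 100 / (t90 - ts2)
= 100 / (7.1 - 2.4)
= 100 / 4.7
= 21.28 min^-1

21.28 min^-1


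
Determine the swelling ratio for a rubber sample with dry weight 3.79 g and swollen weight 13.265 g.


Q = W_swollen / W_dry
Q = 13.265 / 3.79
Q = 3.5

Q = 3.5


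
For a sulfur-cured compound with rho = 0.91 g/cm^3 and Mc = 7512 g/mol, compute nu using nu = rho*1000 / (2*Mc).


nu = rho * 1000 / (2 * Mc)
nu = 0.91 * 1000 / (2 * 7512)
nu = 910.0 / 15024
nu = 0.0606 mol/L

0.0606 mol/L


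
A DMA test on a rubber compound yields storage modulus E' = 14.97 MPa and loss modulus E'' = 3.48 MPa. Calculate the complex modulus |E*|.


|E*| = sqrt(E'^2 + E''^2)
= sqrt(14.97^2 + 3.48^2)
= sqrt(224.1009 + 12.1104)
= 15.369 MPa

15.369 MPa


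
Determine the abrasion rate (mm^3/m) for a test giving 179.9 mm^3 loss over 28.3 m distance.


Rate = volume_loss / distance
= 179.9 / 28.3
= 6.357 mm^3/m

6.357 mm^3/m


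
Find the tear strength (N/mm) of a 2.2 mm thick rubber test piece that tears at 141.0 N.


Tear strength = force / thickness
= 141.0 / 2.2
= 64.09 N/mm

64.09 N/mm


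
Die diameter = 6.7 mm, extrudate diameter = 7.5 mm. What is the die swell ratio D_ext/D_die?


Die swell ratio = D_extrudate / D_die
= 7.5 / 6.7
= 1.119

Die swell = 1.119


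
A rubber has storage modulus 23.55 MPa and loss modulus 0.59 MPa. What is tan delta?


tan delta = E'' / E'
= 0.59 / 23.55
= 0.0251

tan delta = 0.0251


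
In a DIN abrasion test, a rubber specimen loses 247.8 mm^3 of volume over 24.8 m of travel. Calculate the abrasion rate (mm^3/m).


Rate = volume_loss / distance
= 247.8 / 24.8
= 9.992 mm^3/m

9.992 mm^3/m


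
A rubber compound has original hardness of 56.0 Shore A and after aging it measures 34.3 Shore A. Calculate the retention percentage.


Retention = aged / original * 100
= 34.3 / 56.0 * 100
= 61.2%

61.2%


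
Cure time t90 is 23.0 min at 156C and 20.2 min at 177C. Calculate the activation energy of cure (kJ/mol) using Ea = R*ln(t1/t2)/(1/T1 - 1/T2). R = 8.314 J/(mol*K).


T1 = 429.15 K, T2 = 450.15 K
1/T1 - 1/T2 = 1.0871e-04
ln(t1/t2) = ln(23.0/20.2) = 0.1298
Ea = 8.314 * 0.1298 / 1.0871e-04 = 9928.2028 J/mol
Ea = 9.93 kJ/mol

9.93 kJ/mol


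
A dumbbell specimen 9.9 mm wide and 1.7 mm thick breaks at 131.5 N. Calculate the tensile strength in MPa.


Area = width * thickness = 9.9 * 1.7 = 16.83 mm^2
TS = force / area = 131.5 / 16.83 = 7.81 MPa

7.81 MPa


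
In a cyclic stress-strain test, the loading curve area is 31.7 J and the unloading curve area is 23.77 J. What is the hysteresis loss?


Hysteresis loss = loading - unloading
= 31.7 - 23.77
= 7.93 J

7.93 J


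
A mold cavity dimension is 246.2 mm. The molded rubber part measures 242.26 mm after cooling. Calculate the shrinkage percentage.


Shrinkage = (mold - part) / mold * 100
= (246.2 - 242.26) / 246.2 * 100
= 3.94 / 246.2 * 100
= 1.6%

1.6%


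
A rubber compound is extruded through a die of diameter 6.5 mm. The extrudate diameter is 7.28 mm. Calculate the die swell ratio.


Die swell ratio = D_extrudate / D_die
= 7.28 / 6.5
= 1.12

Die swell = 1.12


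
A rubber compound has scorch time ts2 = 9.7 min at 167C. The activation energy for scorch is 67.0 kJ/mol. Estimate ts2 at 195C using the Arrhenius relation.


Convert temperatures: T1 = 167 + 273.15 = 440.15 K, T2 = 195 + 273.15 = 468.15 K
ts2_new = 9.7 * exp(67000 / 8.314 * (1/468.15 - 1/440.15))
1/T2 - 1/T1 = -1.3589e-04
ts2_new = 3.24 min

3.24 min


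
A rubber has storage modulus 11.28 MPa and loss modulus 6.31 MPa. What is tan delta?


tan delta = E'' / E'
= 6.31 / 11.28
= 0.5594

tan delta = 0.5594


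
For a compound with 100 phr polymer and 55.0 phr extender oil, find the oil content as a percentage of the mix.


Oil % = oil / (100 + oil) * 100
= 55.0 / (100 + 55.0) * 100
= 55.0 / 155.0 * 100
= 35.48%

35.48%


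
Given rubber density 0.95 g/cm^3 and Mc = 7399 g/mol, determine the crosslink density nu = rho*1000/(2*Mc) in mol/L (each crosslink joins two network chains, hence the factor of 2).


nu = rho * 1000 / (2 * Mc)
nu = 0.95 * 1000 / (2 * 7399)
nu = 950.0 / 14798
nu = 0.0642 mol/L

0.0642 mol/L


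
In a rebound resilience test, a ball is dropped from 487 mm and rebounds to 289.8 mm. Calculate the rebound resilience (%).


Resilience = h_rebound / h_drop * 100
= 289.8 / 487 * 100
= 59.5%

59.5%


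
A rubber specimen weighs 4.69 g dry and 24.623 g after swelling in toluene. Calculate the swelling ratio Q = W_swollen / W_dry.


Q = W_swollen / W_dry
Q = 24.623 / 4.69
Q = 5.25

Q = 5.25


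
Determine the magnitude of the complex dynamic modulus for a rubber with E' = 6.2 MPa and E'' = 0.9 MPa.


|E*| = sqrt(E'^2 + E''^2)
= sqrt(6.2^2 + 0.9^2)
= sqrt(38.4400 + 0.8100)
= 6.265 MPa

6.265 MPa


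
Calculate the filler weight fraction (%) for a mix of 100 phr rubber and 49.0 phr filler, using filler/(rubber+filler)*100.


Filler % = filler / (rubber + filler) * 100
= 49.0 / (100 + 49.0) * 100
= 49.0 / 149.0 * 100
= 32.89%

32.89%


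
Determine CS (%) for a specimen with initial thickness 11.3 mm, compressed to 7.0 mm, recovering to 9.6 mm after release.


CS = (t0 - recovered) / (t0 - ts) * 100
= (11.3 - 9.6) / (11.3 - 7.0) * 100
= 1.7 / 4.3 * 100
= 39.5%

39.5%


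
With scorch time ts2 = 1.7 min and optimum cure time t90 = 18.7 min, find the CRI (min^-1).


CRI = 100 / (t90 - ts2)
= 100 / (18.7 - 1.7)
= 100 / 17.0
= 5.88 min^-1

5.88 min^-1


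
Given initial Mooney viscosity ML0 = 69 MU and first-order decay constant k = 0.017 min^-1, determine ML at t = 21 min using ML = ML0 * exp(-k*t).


ML = ML0 * exp(-k * t)
ML = 69 * exp(-0.017 * 21)
ML = 69 * 0.6998
ML = 48.28 MU

48.28 MU


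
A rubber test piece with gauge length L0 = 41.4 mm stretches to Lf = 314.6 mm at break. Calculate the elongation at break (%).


Elongation = (Lf - L0) / L0 * 100
= (314.6 - 41.4) / 41.4 * 100
= 273.2 / 41.4 * 100
= 659.9%

659.9%


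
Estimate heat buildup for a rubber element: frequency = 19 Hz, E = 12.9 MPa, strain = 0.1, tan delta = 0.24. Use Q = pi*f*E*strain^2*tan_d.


Q = pi * f * E * strain^2 * tan_d
= pi * 19 * 12.9 * 0.1^2 * 0.24
= pi * 19 * 12.9 * 0.0100 * 0.24
= 1.8480

Q = 1.8480


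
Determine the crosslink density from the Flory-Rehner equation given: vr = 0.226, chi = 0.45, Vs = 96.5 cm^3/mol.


ln(1 - vr) = ln(1 - 0.226) = -0.2562
Numerator = -((-0.2562) + 0.226 + 0.45 * 0.226^2) = 0.0072
Denominator = 96.5 * (0.226^(1/3) - 0.226/2) = 47.8756
nu = 0.0072 / 47.8756 = 1.5037e-04 mol/cm^3

1.5037e-04 mol/cm^3


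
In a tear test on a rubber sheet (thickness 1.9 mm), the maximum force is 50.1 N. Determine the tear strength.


Tear strength = force / thickness
= 50.1 / 1.9
= 26.37 N/mm

26.37 N/mm


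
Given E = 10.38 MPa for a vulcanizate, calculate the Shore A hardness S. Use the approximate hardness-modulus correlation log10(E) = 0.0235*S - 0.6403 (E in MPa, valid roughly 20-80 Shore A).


log10(E) = 0.0235*S - 0.6403  =>  S = (log10(E) + 0.6403) / 0.0235
log10(10.38) = 1.016197
S = (1.016197 + 0.6403) / 0.0235 = 1.656497 / 0.0235
S = 70.5

Shore A = 70.5


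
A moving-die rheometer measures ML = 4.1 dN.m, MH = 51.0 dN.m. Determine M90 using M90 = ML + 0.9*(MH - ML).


M90 = ML + 0.9 * (MH - ML)
M90 = 4.1 + 0.9 * (51.0 - 4.1)
M90 = 4.1 + 0.9 * 46.9
M90 = 46.31 dN.m

46.31 dN.m


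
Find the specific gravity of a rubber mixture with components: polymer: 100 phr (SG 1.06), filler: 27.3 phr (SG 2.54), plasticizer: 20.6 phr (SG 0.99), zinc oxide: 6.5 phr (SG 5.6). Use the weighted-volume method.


Sum of weights = 154.4
Volume contributions:
  polymer: 100/1.06 = 94.3396
  filler: 27.3/2.54 = 10.7480
  plasticizer: 20.6/0.99 = 20.8081
  zinc oxide: 6.5/5.6 = 1.1607
Sum of volumes = 127.0564
SG = 154.4 / 127.0564 = 1.215

SG = 1.215


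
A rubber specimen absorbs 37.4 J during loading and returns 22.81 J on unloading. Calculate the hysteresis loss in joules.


Hysteresis loss = loading - unloading
= 37.4 - 22.81
= 14.59 J

14.59 J


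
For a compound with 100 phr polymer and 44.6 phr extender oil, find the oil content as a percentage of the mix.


Oil % = oil / (100 + oil) * 100
= 44.6 / (100 + 44.6) * 100
= 44.6 / 144.6 * 100
= 30.84%

30.84%


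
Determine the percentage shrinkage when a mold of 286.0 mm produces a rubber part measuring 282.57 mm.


Shrinkage = (mold - part) / mold * 100
= (286.0 - 282.57) / 286.0 * 100
= 3.43 / 286.0 * 100
= 1.2%

1.2%


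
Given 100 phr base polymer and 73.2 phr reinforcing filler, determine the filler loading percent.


Filler % = filler / (rubber + filler) * 100
= 73.2 / (100 + 73.2) * 100
= 73.2 / 173.2 * 100
= 42.26%

42.26%


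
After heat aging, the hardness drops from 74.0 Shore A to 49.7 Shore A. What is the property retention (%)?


Retention = aged / original * 100
= 49.7 / 74.0 * 100
= 67.2%

67.2%


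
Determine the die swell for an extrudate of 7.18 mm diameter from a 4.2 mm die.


Die swell ratio = D_extrudate / D_die
= 7.18 / 4.2
= 1.71

Die swell = 1.71


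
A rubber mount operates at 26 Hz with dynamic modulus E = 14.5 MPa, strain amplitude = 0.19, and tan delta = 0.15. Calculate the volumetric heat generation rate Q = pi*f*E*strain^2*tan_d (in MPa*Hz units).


Q = pi * f * E * strain^2 * tan_d
= pi * 26 * 14.5 * 0.19^2 * 0.15
= pi * 26 * 14.5 * 0.0361 * 0.15
= 6.4134

Q = 6.4134


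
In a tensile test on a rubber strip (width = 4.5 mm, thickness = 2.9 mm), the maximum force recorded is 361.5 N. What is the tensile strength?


Area = width * thickness = 4.5 * 2.9 = 13.05 mm^2
TS = force / area = 361.5 / 13.05 = 27.7 MPa

27.7 MPa


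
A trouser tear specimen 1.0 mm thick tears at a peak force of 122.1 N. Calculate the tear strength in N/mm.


Tear strength = force / thickness
= 122.1 / 1.0
= 122.1 N/mm

122.1 N/mm


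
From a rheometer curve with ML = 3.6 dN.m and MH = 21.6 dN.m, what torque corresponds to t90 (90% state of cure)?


M90 = ML + 0.9 * (MH - ML)
M90 = 3.6 + 0.9 * (21.6 - 3.6)
M90 = 3.6 + 0.9 * 18.0
M90 = 19.8 dN.m

19.8 dN.m


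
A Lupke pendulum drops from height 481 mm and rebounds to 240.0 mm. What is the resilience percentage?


Resilience = h_rebound / h_drop * 100
= 240.0 / 481 * 100
= 49.9%

49.9%


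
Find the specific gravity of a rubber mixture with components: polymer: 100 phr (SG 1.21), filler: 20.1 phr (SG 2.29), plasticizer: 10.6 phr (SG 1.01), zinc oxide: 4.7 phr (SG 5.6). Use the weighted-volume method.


Sum of weights = 135.4
Volume contributions:
  polymer: 100/1.21 = 82.6446
  filler: 20.1/2.29 = 8.7773
  plasticizer: 10.6/1.01 = 10.4950
  zinc oxide: 4.7/5.6 = 0.8393
Sum of volumes = 102.7563
SG = 135.4 / 102.7563 = 1.318

SG = 1.318


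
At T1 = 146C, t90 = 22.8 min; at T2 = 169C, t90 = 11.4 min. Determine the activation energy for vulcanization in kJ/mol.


T1 = 419.15 K, T2 = 442.15 K
1/T1 - 1/T2 = 1.2410e-04
ln(t1/t2) = ln(22.8/11.4) = 0.6931
Ea = 8.314 * 0.6931 / 1.2410e-04 = 46435.1385 J/mol
Ea = 46.44 kJ/mol

46.44 kJ/mol


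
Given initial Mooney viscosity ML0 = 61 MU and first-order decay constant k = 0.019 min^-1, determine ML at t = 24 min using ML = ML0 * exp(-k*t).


ML = ML0 * exp(-k * t)
ML = 61 * exp(-0.019 * 24)
ML = 61 * 0.6338
ML = 38.66 MU

38.66 MU


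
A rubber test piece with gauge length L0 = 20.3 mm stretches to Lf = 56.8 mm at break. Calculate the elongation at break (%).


Elongation = (Lf - L0) / L0 * 100
= (56.8 - 20.3) / 20.3 * 100
= 36.5 / 20.3 * 100
= 179.8%

179.8%


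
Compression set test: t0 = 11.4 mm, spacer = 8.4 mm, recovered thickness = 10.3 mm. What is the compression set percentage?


CS = (t0 - recovered) / (t0 - ts) * 100
= (11.4 - 10.3) / (11.4 - 8.4) * 100
= 1.1 / 3.0 * 100
= 36.7%

36.7%


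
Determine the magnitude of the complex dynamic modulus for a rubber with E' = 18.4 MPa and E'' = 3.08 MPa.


|E*| = sqrt(E'^2 + E''^2)
= sqrt(18.4^2 + 3.08^2)
= sqrt(338.5600 + 9.4864)
= 18.656 MPa

18.656 MPa


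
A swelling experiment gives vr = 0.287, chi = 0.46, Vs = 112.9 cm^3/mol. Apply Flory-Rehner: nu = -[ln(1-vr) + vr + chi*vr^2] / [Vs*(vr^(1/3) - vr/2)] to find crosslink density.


ln(1 - vr) = ln(1 - 0.287) = -0.3383
Numerator = -((-0.3383) + 0.287 + 0.46 * 0.287^2) = 0.0134
Denominator = 112.9 * (0.287^(1/3) - 0.287/2) = 58.2700
nu = 0.0134 / 58.2700 = 2.2969e-04 mol/cm^3

2.2969e-04 mol/cm^3


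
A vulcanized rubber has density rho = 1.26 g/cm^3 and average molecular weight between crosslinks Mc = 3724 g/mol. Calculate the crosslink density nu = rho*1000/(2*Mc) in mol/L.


nu = rho * 1000 / (2 * Mc)
nu = 1.26 * 1000 / (2 * 3724)
nu = 1260.0 / 7448
nu = 0.1692 mol/L

0.1692 mol/L


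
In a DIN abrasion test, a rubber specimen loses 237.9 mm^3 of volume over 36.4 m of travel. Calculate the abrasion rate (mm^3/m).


Rate = volume_loss / distance
= 237.9 / 36.4
= 6.536 mm^3/m

6.536 mm^3/m


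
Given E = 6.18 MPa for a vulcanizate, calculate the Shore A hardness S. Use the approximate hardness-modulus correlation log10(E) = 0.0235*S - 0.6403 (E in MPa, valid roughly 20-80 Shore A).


log10(E) = 0.0235*S - 0.6403  =>  S = (log10(E) + 0.6403) / 0.0235
log10(6.18) = 0.790988
S = (0.790988 + 0.6403) / 0.0235 = 1.431288 / 0.0235
S = 60.9

Shore A = 60.9


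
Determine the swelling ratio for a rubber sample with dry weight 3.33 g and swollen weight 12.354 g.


Q = W_swollen / W_dry
Q = 12.354 / 3.33
Q = 3.71

Q = 3.71


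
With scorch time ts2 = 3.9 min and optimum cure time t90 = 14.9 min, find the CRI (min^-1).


CRI = 100 / (t90 - ts2)
= 100 / (14.9 - 3.9)
= 100 / 11.0
= 9.09 min^-1

9.09 min^-1


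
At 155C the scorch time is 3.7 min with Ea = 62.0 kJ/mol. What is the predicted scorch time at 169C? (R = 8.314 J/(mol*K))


Convert temperatures: T1 = 155 + 273.15 = 428.15 K, T2 = 169 + 273.15 = 442.15 K
ts2_new = 3.7 * exp(62000 / 8.314 * (1/442.15 - 1/428.15))
1/T2 - 1/T1 = -7.3954e-05
ts2_new = 2.13 min

2.13 min


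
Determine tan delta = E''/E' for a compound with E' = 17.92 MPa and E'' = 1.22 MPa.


tan delta = E'' / E'
= 1.22 / 17.92
= 0.0681

tan delta = 0.0681


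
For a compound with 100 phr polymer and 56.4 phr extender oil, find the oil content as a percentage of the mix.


Oil % = oil / (100 + oil) * 100
= 56.4 / (100 + 56.4) * 100
= 56.4 / 156.4 * 100
= 36.06%

36.06%


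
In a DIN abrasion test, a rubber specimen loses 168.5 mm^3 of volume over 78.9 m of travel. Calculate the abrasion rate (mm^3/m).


Rate = volume_loss / distance
= 168.5 / 78.9
= 2.136 mm^3/m

2.136 mm^3/m


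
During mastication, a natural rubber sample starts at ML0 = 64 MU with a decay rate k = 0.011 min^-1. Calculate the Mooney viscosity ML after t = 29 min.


ML = ML0 * exp(-k * t)
ML = 64 * exp(-0.011 * 29)
ML = 64 * 0.7269
ML = 46.52 MU

46.52 MU


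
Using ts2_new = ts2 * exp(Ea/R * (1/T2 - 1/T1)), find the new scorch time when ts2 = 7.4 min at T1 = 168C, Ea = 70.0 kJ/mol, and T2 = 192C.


Convert temperatures: T1 = 168 + 273.15 = 441.15 K, T2 = 192 + 273.15 = 465.15 K
ts2_new = 7.4 * exp(70000 / 8.314 * (1/465.15 - 1/441.15))
1/T2 - 1/T1 = -1.1696e-04
ts2_new = 2.76 min

2.76 min


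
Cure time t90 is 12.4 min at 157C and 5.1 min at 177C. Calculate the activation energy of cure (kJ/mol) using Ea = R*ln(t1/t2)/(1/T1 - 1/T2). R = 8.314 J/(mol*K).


T1 = 430.15 K, T2 = 450.15 K
1/T1 - 1/T2 = 1.0329e-04
ln(t1/t2) = ln(12.4/5.1) = 0.8885
Ea = 8.314 * 0.8885 / 1.0329e-04 = 71514.3339 J/mol
Ea = 71.51 kJ/mol

71.51 kJ/mol


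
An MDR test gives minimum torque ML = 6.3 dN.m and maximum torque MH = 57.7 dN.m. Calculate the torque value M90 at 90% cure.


M90 = ML + 0.9 * (MH - ML)
M90 = 6.3 + 0.9 * (57.7 - 6.3)
M90 = 6.3 + 0.9 * 51.4
M90 = 52.56 dN.m

52.56 dN.m


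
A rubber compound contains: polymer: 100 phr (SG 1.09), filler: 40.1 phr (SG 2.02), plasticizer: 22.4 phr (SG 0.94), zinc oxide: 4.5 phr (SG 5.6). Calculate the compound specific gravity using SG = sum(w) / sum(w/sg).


Sum of weights = 167.0
Volume contributions:
  polymer: 100/1.09 = 91.7431
  filler: 40.1/2.02 = 19.8515
  plasticizer: 22.4/0.94 = 23.8298
  zinc oxide: 4.5/5.6 = 0.8036
Sum of volumes = 136.2280
SG = 167.0 / 136.2280 = 1.226

SG = 1.226


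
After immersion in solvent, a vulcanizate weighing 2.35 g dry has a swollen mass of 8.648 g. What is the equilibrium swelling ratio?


Q = W_swollen / W_dry
Q = 8.648 / 2.35
Q = 3.68

Q = 3.68


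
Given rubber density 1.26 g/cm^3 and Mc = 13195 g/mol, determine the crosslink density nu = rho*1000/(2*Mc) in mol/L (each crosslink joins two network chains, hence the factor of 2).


nu = rho * 1000 / (2 * Mc)
nu = 1.26 * 1000 / (2 * 13195)
nu = 1260.0 / 26390
nu = 0.0477 mol/L

0.0477 mol/L


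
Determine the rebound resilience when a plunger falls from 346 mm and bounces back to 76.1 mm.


Resilience = h_rebound / h_drop * 100
= 76.1 / 346 * 100
= 22.0%

22.0%


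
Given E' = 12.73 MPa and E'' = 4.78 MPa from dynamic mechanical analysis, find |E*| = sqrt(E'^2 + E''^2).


|E*| = sqrt(E'^2 + E''^2)
= sqrt(12.73^2 + 4.78^2)
= sqrt(162.0529 + 22.8484)
= 13.598 MPa

13.598 MPa


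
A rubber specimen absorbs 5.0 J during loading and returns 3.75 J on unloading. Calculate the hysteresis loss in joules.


Hysteresis loss = loading - unloading
= 5.0 - 3.75
= 1.25 J

1.25 J


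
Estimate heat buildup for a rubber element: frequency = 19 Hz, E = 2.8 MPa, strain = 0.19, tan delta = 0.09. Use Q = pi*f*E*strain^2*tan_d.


Q = pi * f * E * strain^2 * tan_d
= pi * 19 * 2.8 * 0.19^2 * 0.09
= pi * 19 * 2.8 * 0.0361 * 0.09
= 0.5430

Q = 0.5430


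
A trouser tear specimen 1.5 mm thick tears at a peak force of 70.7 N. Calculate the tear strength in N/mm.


Tear strength = force / thickness
= 70.7 / 1.5
= 47.13 N/mm

47.13 N/mm


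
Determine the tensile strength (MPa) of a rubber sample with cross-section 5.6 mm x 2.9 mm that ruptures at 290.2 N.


Area = width * thickness = 5.6 * 2.9 = 16.24 mm^2
TS = force / area = 290.2 / 16.24 = 17.87 MPa

17.87 MPa


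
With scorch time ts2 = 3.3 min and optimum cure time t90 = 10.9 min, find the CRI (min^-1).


CRI = 100 / (t90 - ts2)
= 100 / (10.9 - 3.3)
= 100 / 7.6
= 13.16 min^-1

13.16 min^-1


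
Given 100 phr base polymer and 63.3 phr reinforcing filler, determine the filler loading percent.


Filler % = filler / (rubber + filler) * 100
= 63.3 / (100 + 63.3) * 100
= 63.3 / 163.3 * 100
= 38.76%

38.76%


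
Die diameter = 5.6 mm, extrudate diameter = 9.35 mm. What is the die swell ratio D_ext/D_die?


Die swell ratio = D_extrudate / D_die
= 9.35 / 5.6
= 1.67

Die swell = 1.67


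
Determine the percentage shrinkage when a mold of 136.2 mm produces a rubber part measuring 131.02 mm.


Shrinkage = (mold - part) / mold * 100
= (136.2 - 131.02) / 136.2 * 100
= 5.18 / 136.2 * 100
= 3.8%

3.8%


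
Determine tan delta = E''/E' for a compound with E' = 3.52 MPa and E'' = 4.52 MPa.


tan delta = E'' / E'
= 4.52 / 3.52
= 1.2841

tan delta = 1.2841


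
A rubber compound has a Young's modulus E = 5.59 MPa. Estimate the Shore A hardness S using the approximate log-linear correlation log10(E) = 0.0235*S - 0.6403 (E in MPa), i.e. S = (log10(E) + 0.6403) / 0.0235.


log10(E) = 0.0235*S - 0.6403  =>  S = (log10(E) + 0.6403) / 0.0235
log10(5.59) = 0.747412
S = (0.747412 + 0.6403) / 0.0235 = 1.387712 / 0.0235
S = 59.1

Shore A = 59.1


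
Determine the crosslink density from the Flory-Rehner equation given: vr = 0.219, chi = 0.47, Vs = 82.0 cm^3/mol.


ln(1 - vr) = ln(1 - 0.219) = -0.2472
Numerator = -((-0.2472) + 0.219 + 0.47 * 0.219^2) = 0.0056
Denominator = 82.0 * (0.219^(1/3) - 0.219/2) = 40.4477
nu = 0.0056 / 40.4477 = 1.3940e-04 mol/cm^3

1.3940e-04 mol/cm^3


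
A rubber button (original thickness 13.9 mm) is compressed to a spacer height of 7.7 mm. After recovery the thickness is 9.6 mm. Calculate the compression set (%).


CS = (t0 - recovered) / (t0 - ts) * 100
= (13.9 - 9.6) / (13.9 - 7.7) * 100
= 4.3 / 6.2 * 100
= 69.4%

69.4%


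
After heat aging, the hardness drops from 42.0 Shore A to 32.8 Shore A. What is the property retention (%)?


Retention = aged / original * 100
= 32.8 / 42.0 * 100
= 78.1%

78.1%


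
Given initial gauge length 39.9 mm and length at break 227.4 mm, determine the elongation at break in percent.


Elongation = (Lf - L0) / L0 * 100
= (227.4 - 39.9) / 39.9 * 100
= 187.5 / 39.9 * 100
= 469.9%

469.9%


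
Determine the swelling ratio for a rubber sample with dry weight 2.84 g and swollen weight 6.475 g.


Q = W_swollen / W_dry
Q = 6.475 / 2.84
Q = 2.28

Q = 2.28


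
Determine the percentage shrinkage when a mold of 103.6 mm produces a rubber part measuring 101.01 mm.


Shrinkage = (mold - part) / mold * 100
= (103.6 - 101.01) / 103.6 * 100
= 2.59 / 103.6 * 100
= 2.5%

2.5%


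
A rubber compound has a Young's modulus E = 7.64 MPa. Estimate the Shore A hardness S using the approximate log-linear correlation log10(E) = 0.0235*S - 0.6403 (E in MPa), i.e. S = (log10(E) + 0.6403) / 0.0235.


log10(E) = 0.0235*S - 0.6403  =>  S = (log10(E) + 0.6403) / 0.0235
log10(7.64) = 0.883093
S = (0.883093 + 0.6403) / 0.0235 = 1.523393 / 0.0235
S = 64.8

Shore A = 64.8


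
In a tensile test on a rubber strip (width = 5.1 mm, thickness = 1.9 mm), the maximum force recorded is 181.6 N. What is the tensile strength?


Area = width * thickness = 5.1 * 1.9 = 9.69 mm^2
TS = force / area = 181.6 / 9.69 = 18.74 MPa

18.74 MPa


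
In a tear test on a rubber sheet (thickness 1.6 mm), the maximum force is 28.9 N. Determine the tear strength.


Tear strength = force / thickness
= 28.9 / 1.6
= 18.06 N/mm

18.06 N/mm


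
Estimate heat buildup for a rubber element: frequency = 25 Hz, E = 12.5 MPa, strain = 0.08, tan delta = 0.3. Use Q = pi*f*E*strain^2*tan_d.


Q = pi * f * E * strain^2 * tan_d
= pi * 25 * 12.5 * 0.08^2 * 0.3
= pi * 25 * 12.5 * 0.0064 * 0.3
= 1.8850

Q = 1.8850


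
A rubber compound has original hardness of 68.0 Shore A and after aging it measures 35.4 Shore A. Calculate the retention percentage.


Retention = aged / original * 100
= 35.4 / 68.0 * 100
= 52.1%

52.1%


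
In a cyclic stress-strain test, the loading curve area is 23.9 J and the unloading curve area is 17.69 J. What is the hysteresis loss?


Hysteresis loss = loading - unloading
= 23.9 - 17.69
= 6.21 J

6.21 J


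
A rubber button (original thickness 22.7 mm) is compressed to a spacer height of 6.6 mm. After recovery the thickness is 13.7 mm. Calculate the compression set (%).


CS = (t0 - recovered) / (t0 - ts) * 100
= (22.7 - 13.7) / (22.7 - 6.6) * 100
= 9.0 / 16.1 * 100
= 55.9%

55.9%


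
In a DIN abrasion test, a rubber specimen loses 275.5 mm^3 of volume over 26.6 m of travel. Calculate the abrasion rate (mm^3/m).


Rate = volume_loss / distance
= 275.5 / 26.6
= 10.357 mm^3/m

10.357 mm^3/m


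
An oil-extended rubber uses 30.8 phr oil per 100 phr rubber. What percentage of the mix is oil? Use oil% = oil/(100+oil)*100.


Oil % = oil / (100 + oil) * 100
= 30.8 / (100 + 30.8) * 100
= 30.8 / 130.8 * 100
= 23.55%

23.55%


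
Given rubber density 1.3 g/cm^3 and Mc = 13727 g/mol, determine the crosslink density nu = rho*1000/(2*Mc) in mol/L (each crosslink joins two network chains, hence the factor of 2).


nu = rho * 1000 / (2 * Mc)
nu = 1.3 * 1000 / (2 * 13727)
nu = 1300.0 / 27454
nu = 0.0474 mol/L

0.0474 mol/L


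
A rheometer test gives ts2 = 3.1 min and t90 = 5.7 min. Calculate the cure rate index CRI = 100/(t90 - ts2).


CRI = 100 / (t90 - ts2)
= 100 / (5.7 - 3.1)
= 100 / 2.6
= 38.46 min^-1

38.46 min^-1


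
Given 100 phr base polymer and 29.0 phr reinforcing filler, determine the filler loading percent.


Filler % = filler / (rubber + filler) * 100
= 29.0 / (100 + 29.0) * 100
= 29.0 / 129.0 * 100
= 22.48%

22.48%


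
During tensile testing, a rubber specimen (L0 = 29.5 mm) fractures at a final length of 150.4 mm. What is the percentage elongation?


Elongation = (Lf - L0) / L0 * 100
= (150.4 - 29.5) / 29.5 * 100
= 120.9 / 29.5 * 100
= 409.8%

409.8%


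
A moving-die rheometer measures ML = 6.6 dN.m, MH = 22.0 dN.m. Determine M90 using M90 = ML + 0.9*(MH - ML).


M90 = ML + 0.9 * (MH - ML)
M90 = 6.6 + 0.9 * (22.0 - 6.6)
M90 = 6.6 + 0.9 * 15.4
M90 = 20.46 dN.m

20.46 dN.m


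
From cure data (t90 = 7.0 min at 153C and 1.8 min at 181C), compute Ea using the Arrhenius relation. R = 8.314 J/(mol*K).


T1 = 426.15 K, T2 = 454.15 K
1/T1 - 1/T2 = 1.4468e-04
ln(t1/t2) = ln(7.0/1.8) = 1.3581
Ea = 8.314 * 1.3581 / 1.4468e-04 = 78046.4330 J/mol
Ea = 78.05 kJ/mol

78.05 kJ/mol


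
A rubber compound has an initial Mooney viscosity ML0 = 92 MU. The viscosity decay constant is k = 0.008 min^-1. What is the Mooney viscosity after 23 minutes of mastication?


ML = ML0 * exp(-k * t)
ML = 92 * exp(-0.008 * 23)
ML = 92 * 0.8319
ML = 76.54 MU

76.54 MU


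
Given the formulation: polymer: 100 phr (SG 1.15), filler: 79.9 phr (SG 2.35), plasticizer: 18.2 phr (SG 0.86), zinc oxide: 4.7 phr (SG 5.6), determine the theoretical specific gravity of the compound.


Sum of weights = 202.8
Volume contributions:
  polymer: 100/1.15 = 86.9565
  filler: 79.9/2.35 = 34.0000
  plasticizer: 18.2/0.86 = 21.1628
  zinc oxide: 4.7/5.6 = 0.8393
Sum of volumes = 142.9586
SG = 202.8 / 142.9586 = 1.419

SG = 1.419


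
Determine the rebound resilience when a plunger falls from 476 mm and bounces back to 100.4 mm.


Resilience = h_rebound / h_drop * 100
= 100.4 / 476 * 100
= 21.1%

21.1%


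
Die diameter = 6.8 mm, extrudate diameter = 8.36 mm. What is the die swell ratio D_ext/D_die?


Die swell ratio = D_extrudate / D_die
= 8.36 / 6.8
= 1.229

Die swell = 1.229


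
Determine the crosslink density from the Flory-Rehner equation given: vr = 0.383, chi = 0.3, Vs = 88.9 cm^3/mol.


ln(1 - vr) = ln(1 - 0.383) = -0.4829
Numerator = -((-0.4829) + 0.383 + 0.3 * 0.383^2) = 0.0559
Denominator = 88.9 * (0.383^(1/3) - 0.383/2) = 47.5363
nu = 0.0559 / 47.5363 = 0.0012 mol/cm^3

0.0012 mol/cm^3


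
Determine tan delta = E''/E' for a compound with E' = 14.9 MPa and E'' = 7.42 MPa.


tan delta = E'' / E'
= 7.42 / 14.9
= 0.498

tan delta = 0.498


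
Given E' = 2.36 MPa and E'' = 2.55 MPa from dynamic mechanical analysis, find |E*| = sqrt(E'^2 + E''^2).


|E*| = sqrt(E'^2 + E''^2)
= sqrt(2.36^2 + 2.55^2)
= sqrt(5.5696 + 6.5025)
= 3.474 MPa

3.474 MPa


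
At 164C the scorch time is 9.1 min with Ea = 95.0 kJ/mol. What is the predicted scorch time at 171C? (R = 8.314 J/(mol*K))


Convert temperatures: T1 = 164 + 273.15 = 437.15 K, T2 = 171 + 273.15 = 444.15 K
ts2_new = 9.1 * exp(95000 / 8.314 * (1/444.15 - 1/437.15))
1/T2 - 1/T1 = -3.6053e-05
ts2_new = 6.03 min

6.03 min


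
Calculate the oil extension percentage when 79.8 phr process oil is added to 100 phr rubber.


Oil % = oil / (100 + oil) * 100
= 79.8 / (100 + 79.8) * 100
= 79.8 / 179.8 * 100
= 44.38%

44.38%


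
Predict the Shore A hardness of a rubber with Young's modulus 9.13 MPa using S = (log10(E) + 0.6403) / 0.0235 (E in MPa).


log10(E) = 0.0235*S - 0.6403  =>  S = (log10(E) + 0.6403) / 0.0235
log10(9.13) = 0.960471
S = (0.960471 + 0.6403) / 0.0235 = 1.600771 / 0.0235
S = 68.1

Shore A = 68.1


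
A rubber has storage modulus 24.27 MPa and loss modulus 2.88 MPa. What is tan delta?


tan delta = E'' / E'
= 2.88 / 24.27
= 0.1187

tan delta = 0.1187


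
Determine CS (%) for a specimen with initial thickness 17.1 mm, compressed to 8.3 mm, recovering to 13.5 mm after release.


CS = (t0 - recovered) / (t0 - ts) * 100
= (17.1 - 13.5) / (17.1 - 8.3) * 100
= 3.6 / 8.8 * 100
= 40.9%

40.9%


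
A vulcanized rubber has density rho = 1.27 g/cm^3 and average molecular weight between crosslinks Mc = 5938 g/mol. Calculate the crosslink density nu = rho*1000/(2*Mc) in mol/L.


nu = rho * 1000 / (2 * Mc)
nu = 1.27 * 1000 / (2 * 5938)
nu = 1270.0 / 11876
nu = 0.1069 mol/L

0.1069 mol/L


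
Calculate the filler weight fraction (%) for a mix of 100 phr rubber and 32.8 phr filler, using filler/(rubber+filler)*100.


Filler % = filler / (rubber + filler) * 100
= 32.8 / (100 + 32.8) * 100
= 32.8 / 132.8 * 100
= 24.7%

24.7%


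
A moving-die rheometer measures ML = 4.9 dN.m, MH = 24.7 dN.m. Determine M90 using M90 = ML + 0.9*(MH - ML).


M90 = ML + 0.9 * (MH - ML)
M90 = 4.9 + 0.9 * (24.7 - 4.9)
M90 = 4.9 + 0.9 * 19.8
M90 = 22.72 dN.m

22.72 dN.m


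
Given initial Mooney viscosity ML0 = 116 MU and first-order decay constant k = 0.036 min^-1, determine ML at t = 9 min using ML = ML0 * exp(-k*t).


ML = ML0 * exp(-k * t)
ML = 116 * exp(-0.036 * 9)
ML = 116 * 0.7233
ML = 83.9 MU

83.9 MU


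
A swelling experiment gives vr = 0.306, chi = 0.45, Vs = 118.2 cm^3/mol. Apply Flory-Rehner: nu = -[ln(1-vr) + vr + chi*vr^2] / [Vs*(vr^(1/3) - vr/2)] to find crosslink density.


ln(1 - vr) = ln(1 - 0.306) = -0.3653
Numerator = -((-0.3653) + 0.306 + 0.45 * 0.306^2) = 0.0171
Denominator = 118.2 * (0.306^(1/3) - 0.306/2) = 61.5664
nu = 0.0171 / 61.5664 = 2.7851e-04 mol/cm^3

2.7851e-04 mol/cm^3


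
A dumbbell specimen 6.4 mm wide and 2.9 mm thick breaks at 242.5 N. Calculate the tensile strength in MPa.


Area = width * thickness = 6.4 * 2.9 = 18.56 mm^2
TS = force / area = 242.5 / 18.56 = 13.07 MPa

13.07 MPa


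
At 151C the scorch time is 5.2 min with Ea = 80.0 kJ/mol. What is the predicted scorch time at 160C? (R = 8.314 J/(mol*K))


Convert temperatures: T1 = 151 + 273.15 = 424.15 K, T2 = 160 + 273.15 = 433.15 K
ts2_new = 5.2 * exp(80000 / 8.314 * (1/433.15 - 1/424.15))
1/T2 - 1/T1 = -4.8987e-05
ts2_new = 3.25 min

3.25 min


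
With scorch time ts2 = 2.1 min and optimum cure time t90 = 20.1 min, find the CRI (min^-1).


CRI = 100 / (t90 - ts2)
= 100 / (20.1 - 2.1)
= 100 / 18.0
= 5.56 min^-1

5.56 min^-1


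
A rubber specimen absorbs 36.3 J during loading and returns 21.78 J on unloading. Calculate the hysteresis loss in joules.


Hysteresis loss = loading - unloading
= 36.3 - 21.78
= 14.52 J

14.52 J


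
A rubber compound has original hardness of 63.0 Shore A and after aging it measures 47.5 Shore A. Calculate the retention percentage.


Retention = aged / original * 100
= 47.5 / 63.0 * 100
= 75.4%

75.4%


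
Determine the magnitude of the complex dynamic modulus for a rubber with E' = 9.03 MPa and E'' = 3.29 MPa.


|E*| = sqrt(E'^2 + E''^2)
= sqrt(9.03^2 + 3.29^2)
= sqrt(81.5409 + 10.8241)
= 9.611 MPa

9.611 MPa


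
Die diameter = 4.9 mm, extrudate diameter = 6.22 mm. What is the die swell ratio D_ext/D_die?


Die swell ratio = D_extrudate / D_die
= 6.22 / 4.9
= 1.269

Die swell = 1.269


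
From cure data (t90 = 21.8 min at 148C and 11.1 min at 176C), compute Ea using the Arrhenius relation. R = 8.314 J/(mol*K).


T1 = 421.15 K, T2 = 449.15 K
1/T1 - 1/T2 = 1.4802e-04
ln(t1/t2) = ln(21.8/11.1) = 0.6750
Ea = 8.314 * 0.6750 / 1.4802e-04 = 37910.6615 J/mol
Ea = 37.91 kJ/mol

37.91 kJ/mol


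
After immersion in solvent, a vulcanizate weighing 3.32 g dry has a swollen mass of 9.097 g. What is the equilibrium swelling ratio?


Q = W_swollen / W_dry
Q = 9.097 / 3.32
Q = 2.74

Q = 2.74


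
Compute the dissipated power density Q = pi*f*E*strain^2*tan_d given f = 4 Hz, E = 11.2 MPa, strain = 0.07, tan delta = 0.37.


Q = pi * f * E * strain^2 * tan_d
= pi * 4 * 11.2 * 0.07^2 * 0.37
= pi * 4 * 11.2 * 0.0049 * 0.37
= 0.2552

Q = 0.2552


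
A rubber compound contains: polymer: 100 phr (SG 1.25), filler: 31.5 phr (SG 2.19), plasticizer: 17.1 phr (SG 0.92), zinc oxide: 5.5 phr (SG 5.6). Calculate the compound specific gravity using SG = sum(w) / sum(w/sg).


Sum of weights = 154.1
Volume contributions:
  polymer: 100/1.25 = 80.0000
  filler: 31.5/2.19 = 14.3836
  plasticizer: 17.1/0.92 = 18.5870
  zinc oxide: 5.5/5.6 = 0.9821
Sum of volumes = 113.9527
SG = 154.1 / 113.9527 = 1.352

SG = 1.352


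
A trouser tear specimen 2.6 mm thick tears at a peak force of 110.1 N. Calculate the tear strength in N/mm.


Tear strength = force / thickness
= 110.1 / 2.6
= 42.35 N/mm

42.35 N/mm


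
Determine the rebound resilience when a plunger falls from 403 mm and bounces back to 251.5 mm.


Resilience = h_rebound / h_drop * 100
= 251.5 / 403 * 100
= 62.4%

62.4%


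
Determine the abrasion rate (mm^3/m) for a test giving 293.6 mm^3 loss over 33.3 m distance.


Rate = volume_loss / distance
= 293.6 / 33.3
= 8.817 mm^3/m

8.817 mm^3/m


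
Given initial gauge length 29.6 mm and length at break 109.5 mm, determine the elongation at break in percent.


Elongation = (Lf - L0) / L0 * 100
= (109.5 - 29.6) / 29.6 * 100
= 79.9 / 29.6 * 100
= 269.9%

269.9%


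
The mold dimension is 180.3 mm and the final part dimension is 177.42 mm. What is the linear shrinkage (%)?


Shrinkage = (mold - part) / mold * 100
= (180.3 - 177.42) / 180.3 * 100
= 2.88 / 180.3 * 100
= 1.6%

1.6%


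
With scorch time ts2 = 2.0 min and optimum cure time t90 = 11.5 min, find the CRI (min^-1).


CRI = 100 / (t90 - ts2)
= 100 / (11.5 - 2.0)
= 100 / 9.5
= 10.53 min^-1

10.53 min^-1


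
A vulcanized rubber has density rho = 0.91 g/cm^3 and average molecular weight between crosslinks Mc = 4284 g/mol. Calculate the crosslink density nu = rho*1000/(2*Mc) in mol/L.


nu = rho * 1000 / (2 * Mc)
nu = 0.91 * 1000 / (2 * 4284)
nu = 910.0 / 8568
nu = 0.1062 mol/L

0.1062 mol/L


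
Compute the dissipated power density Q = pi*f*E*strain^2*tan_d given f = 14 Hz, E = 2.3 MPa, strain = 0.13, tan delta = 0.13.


Q = pi * f * E * strain^2 * tan_d
= pi * 14 * 2.3 * 0.13^2 * 0.13
= pi * 14 * 2.3 * 0.0169 * 0.13
= 0.2222

Q = 0.2222


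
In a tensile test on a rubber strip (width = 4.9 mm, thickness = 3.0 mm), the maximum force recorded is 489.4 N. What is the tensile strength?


Area = width * thickness = 4.9 * 3.0 = 14.7 mm^2
TS = force / area = 489.4 / 14.7 = 33.29 MPa

33.29 MPa


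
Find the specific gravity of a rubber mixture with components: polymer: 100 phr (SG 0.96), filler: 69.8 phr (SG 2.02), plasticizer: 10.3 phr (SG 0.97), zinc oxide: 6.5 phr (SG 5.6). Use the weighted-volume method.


Sum of weights = 186.6
Volume contributions:
  polymer: 100/0.96 = 104.1667
  filler: 69.8/2.02 = 34.5545
  plasticizer: 10.3/0.97 = 10.6186
  zinc oxide: 6.5/5.6 = 1.1607
Sum of volumes = 150.5004
SG = 186.6 / 150.5004 = 1.24

SG = 1.24
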